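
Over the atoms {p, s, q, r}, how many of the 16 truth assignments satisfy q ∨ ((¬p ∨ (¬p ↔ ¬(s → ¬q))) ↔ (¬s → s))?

Initial set: {(q ∨ ((¬p ∨ (¬p ↔ ¬(s → ¬q))) ↔ (¬s → s)))}.
(q ∨ ((¬p ∨ (¬p ↔ ¬(s → ¬q))) ↔ (¬s → s))): β-rule — branch into q  //  ((¬p ∨ (¬p ↔ ¬(s → ¬q))) ↔ (¬s → s)).
  branch 1 (add q):
    ○ open, literals {q=1}.
  branch 2 (add ((¬p ∨ (¬p ↔ ¬(s → ¬q))) ↔ (¬s → s))):
    ((¬p ∨ (¬p ↔ ¬(s → ¬q))) ↔ (¬s → s)): β-rule — branch into (¬p ∨ (¬p ↔ ¬(s → ¬q))), (¬s → s)  //  ¬(¬p ∨ (¬p ↔ ¬(s → ¬q))), ¬(¬s → s).
      branch 2.1 (add (¬p ∨ (¬p ↔ ¬(s → ¬q))), (¬s → s)):
        (¬p ∨ (¬p ↔ ¬(s → ¬q))): β-rule — branch into ¬p  //  (¬p ↔ ¬(s → ¬q)).
          branch 2.1.1 (add ¬p):
            (¬s → s): β-rule — branch into ¬¬s  //  s.
              branch 2.1.1.1 (add ¬¬s):
                ○ open, literals {p=0, s=1}.
              branch 2.1.1.2 (add s):
                ○ open, literals {p=0, s=1}.
          branch 2.1.2 (add (¬p ↔ ¬(s → ¬q))):
            (¬s → s): β-rule — branch into ¬¬s  //  s.
              branch 2.1.2.1 (add ¬¬s):
                (¬p ↔ ¬(s → ¬q)): β-rule — branch into ¬p, ¬(s → ¬q)  //  ¬¬p, ¬¬(s → ¬q).
                  branch 2.1.2.1.1 (add ¬p, ¬(s → ¬q)):
                    ¬(s → ¬q): α-rule — add s, ¬¬q.
                    ○ open, literals {p=0, q=1, s=1}.
                  branch 2.1.2.1.2 (add ¬¬p, ¬¬(s → ¬q)):
                    ¬¬(s → ¬q): β-rule — branch into ¬s  //  ¬q.
                      branch 2.1.2.1.2.1 (add ¬s):
                        × closes — contains both s and ¬s.
                      branch 2.1.2.1.2.2 (add ¬q):
                        ○ open, literals {p=1, q=0, s=1}.
              branch 2.1.2.2 (add s):
                (¬p ↔ ¬(s → ¬q)): β-rule — branch into ¬p, ¬(s → ¬q)  //  ¬¬p, ¬¬(s → ¬q).
                  branch 2.1.2.2.1 (add ¬p, ¬(s → ¬q)):
                    ¬(s → ¬q): α-rule — add s, ¬¬q.
                    ○ open, literals {p=0, q=1, s=1}.
                  branch 2.1.2.2.2 (add ¬¬p, ¬¬(s → ¬q)):
                    ¬¬(s → ¬q): β-rule — branch into ¬s  //  ¬q.
                      branch 2.1.2.2.2.1 (add ¬s):
                        × closes — contains both s and ¬s.
                      branch 2.1.2.2.2.2 (add ¬q):
                        ○ open, literals {p=1, q=0, s=1}.
      branch 2.2 (add ¬(¬p ∨ (¬p ↔ ¬(s → ¬q))), ¬(¬s → s)):
        ¬(¬p ∨ (¬p ↔ ¬(s → ¬q))): α-rule — add ¬¬p, ¬(¬p ↔ ¬(s → ¬q)).
        ¬(¬s → s): α-rule — add ¬s, ¬s.
        ¬(¬p ↔ ¬(s → ¬q)): β-rule — branch into ¬p, ¬¬(s → ¬q)  //  ¬¬p, ¬(s → ¬q).
          branch 2.2.1 (add ¬p, ¬¬(s → ¬q)):
            × closes — contains both p and ¬p.
          branch 2.2.2 (add ¬¬p, ¬(s → ¬q)):
            ¬(s → ¬q): α-rule — add s, ¬¬q.
            × closes — contains both s and ¬s.
4 branches closed, 7 open.
Each open branch fixes some atoms; the unmentioned ones are free. Counting distinct full assignments: branch {q=1} (p, s, r) contributes 8 new; branch {p=0, s=1} (q, r) contributes 2 new; branch {p=0, s=1} (q, r) contributes 0 new; branch {p=0, q=1, s=1} (r) contributes 0 new; branch {p=1, q=0, s=1} (r) contributes 2 new; branch {p=0, q=1, s=1} (r) contributes 0 new; branch {p=1, q=0, s=1} (r) contributes 0 new. Total: 12.

12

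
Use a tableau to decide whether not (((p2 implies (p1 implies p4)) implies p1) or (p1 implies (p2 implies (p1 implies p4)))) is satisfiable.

Unsatisfiable

Initial set: {not (((p2 implies (p1 implies p4)) implies p1) or (p1 implies (p2 implies (p1 implies p4))))}.
not (((p2 implies (p1 implies p4)) implies p1) or (p1 implies (p2 implies (p1 implies p4)))): α-rule — add not ((p2 implies (p1 implies p4)) implies p1), not (p1 implies (p2 implies (p1 implies p4))).
not ((p2 implies (p1 implies p4)) implies p1): α-rule — add (p2 implies (p1 implies p4)), not p1.
not (p1 implies (p2 implies (p1 implies p4))): α-rule — add p1, not (p2 implies (p1 implies p4)).
× closes — contains both p1 and not p1.
All 1 branch closes.
Every branch closed; the formula is unsatisfiable.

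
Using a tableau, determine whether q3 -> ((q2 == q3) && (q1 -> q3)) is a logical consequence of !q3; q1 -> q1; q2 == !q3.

Yes

Initial set: {!q3; (q1 -> q1); (q2 == !q3); !(q3 -> ((q2 == q3) && (q1 -> q3)))}.
!(q3 -> ((q2 == q3) && (q1 -> q3))): α-rule — add q3, !((q2 == q3) && (q1 -> q3)).
× closes — contains both q3 and !q3.
All 1 branch closes.
Every branch closed, so the premises entail the conclusion.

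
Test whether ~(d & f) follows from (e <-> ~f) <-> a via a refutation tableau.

Initial set: {((e <-> ~f) <-> a); ~~(d & f)}.
~~(d & f): α-rule — add d, f.
((e <-> ~f) <-> a): β-rule — branch into (e <-> ~f), a  //  ~(e <-> ~f), ~a.
  branch 1 (add (e <-> ~f), a):
    (e <-> ~f): β-rule — branch into e, ~f  //  ~e, ~~f.
      branch 1.1 (add e, ~f):
        × closes — contains both f and ~f.
      branch 1.2 (add ~e, ~~f):
        ○ open, literals {a=1, d=1, e=0, f=1}.
  branch 2 (add ~(e <-> ~f), ~a):
    ~(e <-> ~f): β-rule — branch into e, ~~f  //  ~e, ~f.
      branch 2.1 (add e, ~~f):
        ○ open, literals {a=0, d=1, e=1, f=1}.
      branch 2.2 (add ~e, ~f):
        × closes — contains both f and ~f.
2 branches closed, 2 open.
An open branch gives a countermodel: a=1, d=1, e=0, f=1 (unmentioned atoms arbitrary); the premises hold there but the conclusion fails.

No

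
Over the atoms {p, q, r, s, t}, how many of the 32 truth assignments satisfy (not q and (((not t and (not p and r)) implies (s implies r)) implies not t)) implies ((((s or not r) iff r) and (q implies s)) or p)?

Initial set: {((not q and (((not t and (not p and r)) implies (s implies r)) implies not t)) implies ((((s or not r) iff r) and (q implies s)) or p))}.
((not q and (((not t and (not p and r)) implies (s implies r)) implies not t)) implies ((((s or not r) iff r) and (q implies s)) or p)): β-rule — branch into not (not q and (((not t and (not p and r)) implies (s implies r)) implies not t))  //  ((((s or not r) iff r) and (q implies s)) or p).
  branch 1 (add not (not q and (((not t and (not p and r)) implies (s implies r)) implies not t))):
    not (not q and (((not t and (not p and r)) implies (s implies r)) implies not t)): β-rule — branch into not not q  //  not (((not t and (not p and r)) implies (s implies r)) implies not t).
      branch 1.1 (add not not q):
        ○ open, literals {q=true}.
      branch 1.2 (add not (((not t and (not p and r)) implies (s implies r)) implies not t)):
        not (((not t and (not p and r)) implies (s implies r)) implies not t): α-rule — add ((not t and (not p and r)) implies (s implies r)), not not t.
        ((not t and (not p and r)) implies (s implies r)): β-rule — branch into not (not t and (not p and r))  //  (s implies r).
          branch 1.2.1 (add not (not t and (not p and r))):
            not (not t and (not p and r)): β-rule — branch into not not t  //  not (not p and r).
              branch 1.2.1.1 (add not not t):
                ○ open, literals {t=true}.
              branch 1.2.1.2 (add not (not p and r)):
                not (not p and r): β-rule — branch into not not p  //  not r.
                  branch 1.2.1.2.1 (add not not p):
                    ○ open, literals {p=true, t=true}.
                  branch 1.2.1.2.2 (add not r):
                    ○ open, literals {r=false, t=true}.
          branch 1.2.2 (add (s implies r)):
            (s implies r): β-rule — branch into not s  //  r.
              branch 1.2.2.1 (add not s):
                ○ open, literals {s=false, t=true}.
              branch 1.2.2.2 (add r):
                ○ open, literals {r=true, t=true}.
  branch 2 (add ((((s or not r) iff r) and (q implies s)) or p)):
    ((((s or not r) iff r) and (q implies s)) or p): β-rule — branch into (((s or not r) iff r) and (q implies s))  //  p.
      branch 2.1 (add (((s or not r) iff r) and (q implies s))):
        (((s or not r) iff r) and (q implies s)): α-rule — add ((s or not r) iff r), (q implies s).
        ((s or not r) iff r): β-rule — branch into (s or not r), r  //  not (s or not r), not r.
          branch 2.1.1 (add (s or not r), r):
            (q implies s): β-rule — branch into not q  //  s.
              branch 2.1.1.1 (add not q):
                (s or not r): β-rule — branch into s  //  not r.
                  branch 2.1.1.1.1 (add s):
                    ○ open, literals {q=false, r=true, s=true}.
                  branch 2.1.1.1.2 (add not r):
                    × closes — contains both r and not r.
              branch 2.1.1.2 (add s):
                (s or not r): β-rule — branch into s  //  not r.
                  branch 2.1.1.2.1 (add s):
                    ○ open, literals {r=true, s=true}.
                  branch 2.1.1.2.2 (add not r):
                    × closes — contains both r and not r.
          branch 2.1.2 (add not (s or not r), not r):
            not (s or not r): α-rule — add not s, not not r.
            × closes — contains both r and not r.
      branch 2.2 (add p):
        ○ open, literals {p=true}.
3 branches closed, 9 open.
Each open branch fixes some atoms; the unmentioned ones are free. Counting distinct full assignments: branch {q=true} (p, r, s, t) contributes 16 new; branch {t=true} (p, q, r, s) contributes 8 new; branch {p=true, t=true} (q, r, s) contributes 0 new; branch {r=false, t=true} (p, q, s) contributes 0 new; branch {s=false, t=true} (p, q, r) contributes 0 new; branch {r=true, t=true} (p, q, s) contributes 0 new; branch {q=false, r=true, s=true} (p, t) contributes 2 new; branch {r=true, s=true} (p, q, t) contributes 0 new; branch {p=true} (q, r, s, t) contributes 3 new. Total: 29.

29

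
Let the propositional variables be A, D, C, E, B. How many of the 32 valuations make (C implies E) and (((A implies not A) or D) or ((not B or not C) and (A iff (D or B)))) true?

Initial set: {((C implies E) and (((A implies not A) or D) or ((not B or not C) and (A iff (D or B)))))}.
((C implies E) and (((A implies not A) or D) or ((not B or not C) and (A iff (D or B))))): α-rule — add (C implies E), (((A implies not A) or D) or ((not B or not C) and (A iff (D or B)))).
(C implies E): β-rule — branch into not C  //  E.
  branch 1 (add not C):
    (((A implies not A) or D) or ((not B or not C) and (A iff (D or B)))): β-rule — branch into ((A implies not A) or D)  //  ((not B or not C) and (A iff (D or B))).
      branch 1.1 (add ((A implies not A) or D)):
        ((A implies not A) or D): β-rule — branch into (A implies not A)  //  D.
          branch 1.1.1 (add (A implies not A)):
            (A implies not A): β-rule — branch into not A  //  not A.
              branch 1.1.1.1 (add not A):
                ○ open, literals {A=0, C=0}.
              branch 1.1.1.2 (add not A):
                ○ open, literals {A=0, C=0}.
          branch 1.1.2 (add D):
            ○ open, literals {C=0, D=1}.
      branch 1.2 (add ((not B or not C) and (A iff (D or B)))):
        ((not B or not C) and (A iff (D or B))): α-rule — add (not B or not C), (A iff (D or B)).
        (not B or not C): β-rule — branch into not B  //  not C.
          branch 1.2.1 (add not B):
            (A iff (D or B)): β-rule — branch into A, (D or B)  //  not A, not (D or B).
              branch 1.2.1.1 (add A, (D or B)):
                (D or B): β-rule — branch into D  //  B.
                  branch 1.2.1.1.1 (add D):
                    ○ open, literals {A=1, B=0, C=0, D=1}.
                  branch 1.2.1.1.2 (add B):
                    × closes — contains both B and not B.
              branch 1.2.1.2 (add not A, not (D or B)):
                not (D or B): α-rule — add not D, not B.
                ○ open, literals {A=0, B=0, C=0, D=0}.
          branch 1.2.2 (add not C):
            (A iff (D or B)): β-rule — branch into A, (D or B)  //  not A, not (D or B).
              branch 1.2.2.1 (add A, (D or B)):
                (D or B): β-rule — branch into D  //  B.
                  branch 1.2.2.1.1 (add D):
                    ○ open, literals {A=1, C=0, D=1}.
                  branch 1.2.2.1.2 (add B):
                    ○ open, literals {A=1, B=1, C=0}.
              branch 1.2.2.2 (add not A, not (D or B)):
                not (D or B): α-rule — add not D, not B.
                ○ open, literals {A=0, B=0, C=0, D=0}.
  branch 2 (add E):
    (((A implies not A) or D) or ((not B or not C) and (A iff (D or B)))): β-rule — branch into ((A implies not A) or D)  //  ((not B or not C) and (A iff (D or B))).
      branch 2.1 (add ((A implies not A) or D)):
        ((A implies not A) or D): β-rule — branch into (A implies not A)  //  D.
          branch 2.1.1 (add (A implies not A)):
            (A implies not A): β-rule — branch into not A  //  not A.
              branch 2.1.1.1 (add not A):
                ○ open, literals {A=0, E=1}.
              branch 2.1.1.2 (add not A):
                ○ open, literals {A=0, E=1}.
          branch 2.1.2 (add D):
            ○ open, literals {D=1, E=1}.
      branch 2.2 (add ((not B or not C) and (A iff (D or B)))):
        ((not B or not C) and (A iff (D or B))): α-rule — add (not B or not C), (A iff (D or B)).
        (not B or not C): β-rule — branch into not B  //  not C.
          branch 2.2.1 (add not B):
            (A iff (D or B)): β-rule — branch into A, (D or B)  //  not A, not (D or B).
              branch 2.2.1.1 (add A, (D or B)):
                (D or B): β-rule — branch into D  //  B.
                  branch 2.2.1.1.1 (add D):
                    ○ open, literals {A=1, B=0, D=1, E=1}.
                  branch 2.2.1.1.2 (add B):
                    × closes — contains both B and not B.
              branch 2.2.1.2 (add not A, not (D or B)):
                not (D or B): α-rule — add not D, not B.
                ○ open, literals {A=0, B=0, D=0, E=1}.
          branch 2.2.2 (add not C):
            (A iff (D or B)): β-rule — branch into A, (D or B)  //  not A, not (D or B).
              branch 2.2.2.1 (add A, (D or B)):
                (D or B): β-rule — branch into D  //  B.
                  branch 2.2.2.1.1 (add D):
                    ○ open, literals {A=1, C=0, D=1, E=1}.
                  branch 2.2.2.1.2 (add B):
                    ○ open, literals {A=1, B=1, C=0, E=1}.
              branch 2.2.2.2 (add not A, not (D or B)):
                not (D or B): α-rule — add not D, not B.
                ○ open, literals {A=0, B=0, C=0, D=0, E=1}.
2 branches closed, 16 open.
Each open branch fixes some atoms; the unmentioned ones are free. Counting distinct full assignments: branch {A=0, C=0} (D, E, B) contributes 8 new; branch {A=0, C=0} (D, E, B) contributes 0 new; branch {C=0, D=1} (A, E, B) contributes 4 new; branch {A=1, B=0, C=0, D=1} (E) contributes 0 new; branch {A=0, B=0, C=0, D=0} (E) contributes 0 new; branch {A=1, C=0, D=1} (E, B) contributes 0 new; branch {A=1, B=1, C=0} (D, E) contributes 2 new; branch {A=0, B=0, C=0, D=0} (E) contributes 0 new; branch {A=0, E=1} (D, C, B) contributes 4 new; branch {A=0, E=1} (D, C, B) contributes 0 new; branch {D=1, E=1} (A, C, B) contributes 2 new; branch {A=1, B=0, D=1, E=1} (C) contributes 0 new; branch {A=0, B=0, D=0, E=1} (C) contributes 0 new; branch {A=1, C=0, D=1, E=1} (B) contributes 0 new; branch {A=1, B=1, C=0, E=1} (D) contributes 0 new; branch {A=0, B=0, C=0, D=0, E=1} (none free) contributes 0 new. Total: 20.

20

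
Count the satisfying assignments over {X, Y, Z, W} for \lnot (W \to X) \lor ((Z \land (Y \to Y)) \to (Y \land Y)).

13

Initial set: {(\lnot (W \to X) \lor ((Z \land (Y \to Y)) \to (Y \land Y)))}.
(\lnot (W \to X) \lor ((Z \land (Y \to Y)) \to (Y \land Y))): β-rule — branch into \lnot (W \to X)  //  ((Z \land (Y \to Y)) \to (Y \land Y)).
  branch 1 (add \lnot (W \to X)):
    \lnot (W \to X): α-rule — add W, \lnot X.
    ○ open, literals {W=true, X=false}.
  branch 2 (add ((Z \land (Y \to Y)) \to (Y \land Y))):
    ((Z \land (Y \to Y)) \to (Y \land Y)): β-rule — branch into \lnot (Z \land (Y \to Y))  //  (Y \land Y).
      branch 2.1 (add \lnot (Z \land (Y \to Y))):
        \lnot (Z \land (Y \to Y)): β-rule — branch into \lnot Z  //  \lnot (Y \to Y).
          branch 2.1.1 (add \lnot Z):
            ○ open, literals {Z=false}.
          branch 2.1.2 (add \lnot (Y \to Y)):
            \lnot (Y \to Y): α-rule — add Y, \lnot Y.
            × closes — contains both Y and \lnot Y.
      branch 2.2 (add (Y \land Y)):
        (Y \land Y): α-rule — add Y, Y.
        ○ open, literals {Y=true}.
1 branch closed, 3 open.
Each open branch fixes some atoms; the unmentioned ones are free. Counting distinct full assignments: branch {W=true, X=false} (Y, Z) contributes 4 new; branch {Z=false} (X, Y, W) contributes 6 new; branch {Y=true} (X, Z, W) contributes 3 new. Total: 13.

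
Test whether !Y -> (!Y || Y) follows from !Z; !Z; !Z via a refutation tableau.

Initial set: {T !Z; T !Z; T !Z; F (!Y -> (!Y || Y))}.
F (!Y -> (!Y || Y)): α-rule — add T !Y, F (!Y || Y).
F (!Y || Y): α-rule — add F !Y, F Y.
× closes — contains both Y and !Y.
All 1 branch closes.
Every branch closed, so the premises entail the conclusion.

Yes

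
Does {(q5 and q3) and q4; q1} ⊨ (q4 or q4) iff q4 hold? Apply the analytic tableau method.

Yes

Initial set: {((q5 and q3) and q4); q1; not ((q4 or q4) iff q4)}.
((q5 and q3) and q4): α-rule — add (q5 and q3), q4.
(q5 and q3): α-rule — add q5, q3.
not ((q4 or q4) iff q4): β-rule — branch into (q4 or q4), not q4  //  not (q4 or q4), q4.
  branch 1 (add (q4 or q4), not q4):
    × closes — contains both q4 and not q4.
  branch 2 (add not (q4 or q4), q4):
    not (q4 or q4): α-rule — add not q4, not q4.
    × closes — contains both q4 and not q4.
All 2 branches close.
Every branch closed, so the premises entail the conclusion.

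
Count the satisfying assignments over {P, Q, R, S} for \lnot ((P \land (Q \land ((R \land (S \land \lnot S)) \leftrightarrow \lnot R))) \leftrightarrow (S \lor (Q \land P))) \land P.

4

Initial set: {(\lnot ((P \land (Q \land ((R \land (S \land \lnot S)) \leftrightarrow \lnot R))) \leftrightarrow (S \lor (Q \land P))) \land P)}.
(\lnot ((P \land (Q \land ((R \land (S \land \lnot S)) \leftrightarrow \lnot R))) \leftrightarrow (S \lor (Q \land P))) \land P): α-rule — add \lnot ((P \land (Q \land ((R \land (S \land \lnot S)) \leftrightarrow \lnot R))) \leftrightarrow (S \lor (Q \land P))), P.
\lnot ((P \land (Q \land ((R \land (S \land \lnot S)) \leftrightarrow \lnot R))) \leftrightarrow (S \lor (Q \land P))): β-rule — branch into (P \land (Q \land ((R \land (S \land \lnot S)) \leftrightarrow \lnot R))), \lnot (S \lor (Q \land P))  //  \lnot (P \land (Q \land ((R \land (S \land \lnot S)) \leftrightarrow \lnot R))), (S \lor (Q \land P)).
  branch 1 (add (P \land (Q \land ((R \land (S \land \lnot S)) \leftrightarrow \lnot R))), \lnot (S \lor (Q \land P))):
    (P \land (Q \land ((R \land (S \land \lnot S)) \leftrightarrow \lnot R))): α-rule — add P, (Q \land ((R \land (S \land \lnot S)) \leftrightarrow \lnot R)).
    \lnot (S \lor (Q \land P)): α-rule — add \lnot S, \lnot (Q \land P).
    (Q \land ((R \land (S \land \lnot S)) \leftrightarrow \lnot R)): α-rule — add Q, ((R \land (S \land \lnot S)) \leftrightarrow \lnot R).
    \lnot (Q \land P): β-rule — branch into \lnot Q  //  \lnot P.
      branch 1.1 (add \lnot Q):
        × closes — contains both Q and \lnot Q.
      branch 1.2 (add \lnot P):
        × closes — contains both P and \lnot P.
  branch 2 (add \lnot (P \land (Q \land ((R \land (S \land \lnot S)) \leftrightarrow \lnot R))), (S \lor (Q \land P))):
    \lnot (P \land (Q \land ((R \land (S \land \lnot S)) \leftrightarrow \lnot R))): β-rule — branch into \lnot P  //  \lnot (Q \land ((R \land (S \land \lnot S)) \leftrightarrow \lnot R)).
      branch 2.1 (add \lnot P):
        × closes — contains both P and \lnot P.
      branch 2.2 (add \lnot (Q \land ((R \land (S \land \lnot S)) \leftrightarrow \lnot R))):
        (S \lor (Q \land P)): β-rule — branch into S  //  (Q \land P).
          branch 2.2.1 (add S):
            \lnot (Q \land ((R \land (S \land \lnot S)) \leftrightarrow \lnot R)): β-rule — branch into \lnot Q  //  \lnot ((R \land (S \land \lnot S)) \leftrightarrow \lnot R).
              branch 2.2.1.1 (add \lnot Q):
                ○ open, literals {P=true, Q=false, S=true}.
              branch 2.2.1.2 (add \lnot ((R \land (S \land \lnot S)) \leftrightarrow \lnot R)):
                \lnot ((R \land (S \land \lnot S)) \leftrightarrow \lnot R): β-rule — branch into (R \land (S \land \lnot S)), \lnot \lnot R  //  \lnot (R \land (S \land \lnot S)), \lnot R.
                  branch 2.2.1.2.1 (add (R \land (S \land \lnot S)), \lnot \lnot R):
                    (R \land (S \land \lnot S)): α-rule — add R, (S \land \lnot S).
                    (S \land \lnot S): α-rule — add S, \lnot S.
                    × closes — contains both S and \lnot S.
                  branch 2.2.1.2.2 (add \lnot (R \land (S \land \lnot S)), \lnot R):
                    \lnot (R \land (S \land \lnot S)): β-rule — branch into \lnot R  //  \lnot (S \land \lnot S).
                      branch 2.2.1.2.2.1 (add \lnot R):
                        ○ open, literals {P=true, R=false, S=true}.
                      branch 2.2.1.2.2.2 (add \lnot (S \land \lnot S)):
                        \lnot (S \land \lnot S): β-rule — branch into \lnot S  //  \lnot \lnot S.
                          branch 2.2.1.2.2.2.1 (add \lnot S):
                            × closes — contains both S and \lnot S.
                          branch 2.2.1.2.2.2.2 (add \lnot \lnot S):
                            ○ open, literals {P=true, R=false, S=true}.
          branch 2.2.2 (add (Q \land P)):
            (Q \land P): α-rule — add Q, P.
            \lnot (Q \land ((R \land (S \land \lnot S)) \leftrightarrow \lnot R)): β-rule — branch into \lnot Q  //  \lnot ((R \land (S \land \lnot S)) \leftrightarrow \lnot R).
              branch 2.2.2.1 (add \lnot Q):
                × closes — contains both Q and \lnot Q.
              branch 2.2.2.2 (add \lnot ((R \land (S \land \lnot S)) \leftrightarrow \lnot R)):
                \lnot ((R \land (S \land \lnot S)) \leftrightarrow \lnot R): β-rule — branch into (R \land (S \land \lnot S)), \lnot \lnot R  //  \lnot (R \land (S \land \lnot S)), \lnot R.
                  branch 2.2.2.2.1 (add (R \land (S \land \lnot S)), \lnot \lnot R):
                    (R \land (S \land \lnot S)): α-rule — add R, (S \land \lnot S).
                    (S \land \lnot S): α-rule — add S, \lnot S.
                    × closes — contains both S and \lnot S.
                  branch 2.2.2.2.2 (add \lnot (R \land (S \land \lnot S)), \lnot R):
                    \lnot (R \land (S \land \lnot S)): β-rule — branch into \lnot R  //  \lnot (S \land \lnot S).
                      branch 2.2.2.2.2.1 (add \lnot R):
                        ○ open, literals {P=true, Q=true, R=false}.
                      branch 2.2.2.2.2.2 (add \lnot (S \land \lnot S)):
                        \lnot (S \land \lnot S): β-rule — branch into \lnot S  //  \lnot \lnot S.
                          branch 2.2.2.2.2.2.1 (add \lnot S):
                            ○ open, literals {P=true, Q=true, R=false, S=false}.
                          branch 2.2.2.2.2.2.2 (add \lnot \lnot S):
                            ○ open, literals {P=true, Q=true, R=false, S=true}.
7 branches closed, 6 open.
Each open branch fixes some atoms; the unmentioned ones are free. Counting distinct full assignments: branch {P=true, Q=false, S=true} (R) contributes 2 new; branch {P=true, R=false, S=true} (Q) contributes 1 new; branch {P=true, R=false, S=true} (Q) contributes 0 new; branch {P=true, Q=true, R=false} (S) contributes 1 new; branch {P=true, Q=true, R=false, S=false} (none free) contributes 0 new; branch {P=true, Q=true, R=false, S=true} (none free) contributes 0 new. Total: 4.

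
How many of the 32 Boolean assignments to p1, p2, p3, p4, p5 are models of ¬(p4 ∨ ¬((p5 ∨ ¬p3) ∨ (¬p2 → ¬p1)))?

Initial set: {T ¬(p4 ∨ ¬((p5 ∨ ¬p3) ∨ (¬p2 → ¬p1)))}.
T ¬(p4 ∨ ¬((p5 ∨ ¬p3) ∨ (¬p2 → ¬p1))): α-rule — add F p4, F ¬((p5 ∨ ¬p3) ∨ (¬p2 → ¬p1)).
F ¬((p5 ∨ ¬p3) ∨ (¬p2 → ¬p1)): β-rule — branch into T (p5 ∨ ¬p3)  //  T (¬p2 → ¬p1).
  branch 1 (add T (p5 ∨ ¬p3)):
    T (p5 ∨ ¬p3): β-rule — branch into T p5  //  T ¬p3.
      branch 1.1 (add T p5):
        ○ open, literals {p4=false, p5=true}.
      branch 1.2 (add T ¬p3):
        ○ open, literals {p3=false, p4=false}.
  branch 2 (add T (¬p2 → ¬p1)):
    T (¬p2 → ¬p1): β-rule — branch into F ¬p2  //  T ¬p1.
      branch 2.1 (add F ¬p2):
        ○ open, literals {p2=true, p4=false}.
      branch 2.2 (add T ¬p1):
        ○ open, literals {p1=false, p4=false}.
0 branches closed, 4 open.
Each open branch fixes some atoms; the unmentioned ones are free. Counting distinct full assignments: branch {p4=false, p5=true} (p1, p2, p3) contributes 8 new; branch {p3=false, p4=false} (p1, p2, p5) contributes 4 new; branch {p2=true, p4=false} (p1, p3, p5) contributes 2 new; branch {p1=false, p4=false} (p2, p3, p5) contributes 1 new. Total: 15.

15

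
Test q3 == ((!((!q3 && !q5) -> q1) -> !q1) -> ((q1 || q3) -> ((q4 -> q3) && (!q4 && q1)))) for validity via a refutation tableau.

Assume the negation and expand:
Initial set: {!(q3 == ((!((!q3 && !q5) -> q1) -> !q1) -> ((q1 || q3) -> ((q4 -> q3) && (!q4 && q1)))))}.
!(q3 == ((!((!q3 && !q5) -> q1) -> !q1) -> ((q1 || q3) -> ((q4 -> q3) && (!q4 && q1))))): β-rule — branch into q3, !((!((!q3 && !q5) -> q1) -> !q1) -> ((q1 || q3) -> ((q4 -> q3) && (!q4 && q1))))  //  !q3, ((!((!q3 && !q5) -> q1) -> !q1) -> ((q1 || q3) -> ((q4 -> q3) && (!q4 && q1)))).
  branch 1 (add q3, !((!((!q3 && !q5) -> q1) -> !q1) -> ((q1 || q3) -> ((q4 -> q3) && (!q4 && q1))))):
    !((!((!q3 && !q5) -> q1) -> !q1) -> ((q1 || q3) -> ((q4 -> q3) && (!q4 && q1)))): α-rule — add (!((!q3 && !q5) -> q1) -> !q1), !((q1 || q3) -> ((q4 -> q3) && (!q4 && q1))).
    !((q1 || q3) -> ((q4 -> q3) && (!q4 && q1))): α-rule — add (q1 || q3), !((q4 -> q3) && (!q4 && q1)).
    (!((!q3 && !q5) -> q1) -> !q1): β-rule — branch into !!((!q3 && !q5) -> q1)  //  !q1.
      branch 1.1 (add !!((!q3 && !q5) -> q1)):
        (q1 || q3): β-rule — branch into q1  //  q3.
          branch 1.1.1 (add q1):
            !((q4 -> q3) && (!q4 && q1)): β-rule — branch into !(q4 -> q3)  //  !(!q4 && q1).
              branch 1.1.1.1 (add !(q4 -> q3)):
                !(q4 -> q3): α-rule — add q4, !q3.
                × closes — contains both q3 and !q3.
              branch 1.1.1.2 (add !(!q4 && q1)):
                !!((!q3 && !q5) -> q1): β-rule — branch into !(!q3 && !q5)  //  q1.
                  branch 1.1.1.2.1 (add !(!q3 && !q5)):
                    !(!q4 && q1): β-rule — branch into !!q4  //  !q1.
                      branch 1.1.1.2.1.1 (add !!q4):
                        !(!q3 && !q5): β-rule — branch into !!q3  //  !!q5.
                          branch 1.1.1.2.1.1.1 (add !!q3):
                            ○ open, literals {q1=true, q3=true, q4=true}.
                          branch 1.1.1.2.1.1.2 (add !!q5):
                            ○ open, literals {q1=true, q3=true, q4=true, q5=true}.
                      branch 1.1.1.2.1.2 (add !q1):
                        × closes — contains both q1 and !q1.
                  branch 1.1.1.2.2 (add q1):
                    !(!q4 && q1): β-rule — branch into !!q4  //  !q1.
                      branch 1.1.1.2.2.1 (add !!q4):
                        ○ open, literals {q1=true, q3=true, q4=true}.
                      branch 1.1.1.2.2.2 (add !q1):
                        × closes — contains both q1 and !q1.
          branch 1.1.2 (add q3):
            !((q4 -> q3) && (!q4 && q1)): β-rule — branch into !(q4 -> q3)  //  !(!q4 && q1).
              branch 1.1.2.1 (add !(q4 -> q3)):
                !(q4 -> q3): α-rule — add q4, !q3.
                × closes — contains both q3 and !q3.
              branch 1.1.2.2 (add !(!q4 && q1)):
                !!((!q3 && !q5) -> q1): β-rule — branch into !(!q3 && !q5)  //  q1.
                  branch 1.1.2.2.1 (add !(!q3 && !q5)):
                    !(!q4 && q1): β-rule — branch into !!q4  //  !q1.
                      branch 1.1.2.2.1.1 (add !!q4):
                        !(!q3 && !q5): β-rule — branch into !!q3  //  !!q5.
                          branch 1.1.2.2.1.1.1 (add !!q3):
                            ○ open, literals {q3=true, q4=true}.
                          branch 1.1.2.2.1.1.2 (add !!q5):
                            ○ open, literals {q3=true, q4=true, q5=true}.
                      branch 1.1.2.2.1.2 (add !q1):
                        !(!q3 && !q5): β-rule — branch into !!q3  //  !!q5.
                          branch 1.1.2.2.1.2.1 (add !!q3):
                            ○ open, literals {q1=false, q3=true}.
                          branch 1.1.2.2.1.2.2 (add !!q5):
                            ○ open, literals {q1=false, q3=true, q5=true}.
                  branch 1.1.2.2.2 (add q1):
                    !(!q4 && q1): β-rule — branch into !!q4  //  !q1.
                      branch 1.1.2.2.2.1 (add !!q4):
                        ○ open, literals {q1=true, q3=true, q4=true}.
                      branch 1.1.2.2.2.2 (add !q1):
                        × closes — contains both q1 and !q1.
      branch 1.2 (add !q1):
        (q1 || q3): β-rule — branch into q1  //  q3.
          branch 1.2.1 (add q1):
            × closes — contains both q1 and !q1.
          branch 1.2.2 (add q3):
            !((q4 -> q3) && (!q4 && q1)): β-rule — branch into !(q4 -> q3)  //  !(!q4 && q1).
              branch 1.2.2.1 (add !(q4 -> q3)):
                !(q4 -> q3): α-rule — add q4, !q3.
                × closes — contains both q3 and !q3.
              branch 1.2.2.2 (add !(!q4 && q1)):
                !(!q4 && q1): β-rule — branch into !!q4  //  !q1.
                  branch 1.2.2.2.1 (add !!q4):
                    ○ open, literals {q1=false, q3=true, q4=true}.
                  branch 1.2.2.2.2 (add !q1):
                    ○ open, literals {q1=false, q3=true}.
  branch 2 (add !q3, ((!((!q3 && !q5) -> q1) -> !q1) -> ((q1 || q3) -> ((q4 -> q3) && (!q4 && q1))))):
    ((!((!q3 && !q5) -> q1) -> !q1) -> ((q1 || q3) -> ((q4 -> q3) && (!q4 && q1)))): β-rule — branch into !(!((!q3 && !q5) -> q1) -> !q1)  //  ((q1 || q3) -> ((q4 -> q3) && (!q4 && q1))).
      branch 2.1 (add !(!((!q3 && !q5) -> q1) -> !q1)):
        !(!((!q3 && !q5) -> q1) -> !q1): α-rule — add !((!q3 && !q5) -> q1), !!q1.
        !((!q3 && !q5) -> q1): α-rule — add (!q3 && !q5), !q1.
        × closes — contains both q1 and !q1.
      branch 2.2 (add ((q1 || q3) -> ((q4 -> q3) && (!q4 && q1)))):
        ((q1 || q3) -> ((q4 -> q3) && (!q4 && q1))): β-rule — branch into !(q1 || q3)  //  ((q4 -> q3) && (!q4 && q1)).
          branch 2.2.1 (add !(q1 || q3)):
            !(q1 || q3): α-rule — add !q1, !q3.
            ○ open, literals {q1=false, q3=false}.
          branch 2.2.2 (add ((q4 -> q3) && (!q4 && q1))):
            ((q4 -> q3) && (!q4 && q1)): α-rule — add (q4 -> q3), (!q4 && q1).
            (!q4 && q1): α-rule — add !q4, q1.
            (q4 -> q3): β-rule — branch into !q4  //  q3.
              branch 2.2.2.1 (add !q4):
                ○ open, literals {q1=true, q3=false, q4=false}.
              branch 2.2.2.2 (add q3):
                × closes — contains both q3 and !q3.
9 branches closed, 12 open.
An open branch gives a countermodel: q1=true, q3=true, q4=true (unmentioned atoms arbitrary); under it the original formula is false.

Not valid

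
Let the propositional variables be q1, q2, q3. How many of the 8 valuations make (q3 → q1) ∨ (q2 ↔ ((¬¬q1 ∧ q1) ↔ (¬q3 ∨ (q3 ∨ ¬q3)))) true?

Initial set: {((q3 → q1) ∨ (q2 ↔ ((¬¬q1 ∧ q1) ↔ (¬q3 ∨ (q3 ∨ ¬q3)))))}.
((q3 → q1) ∨ (q2 ↔ ((¬¬q1 ∧ q1) ↔ (¬q3 ∨ (q3 ∨ ¬q3))))): β-rule — branch into (q3 → q1)  //  (q2 ↔ ((¬¬q1 ∧ q1) ↔ (¬q3 ∨ (q3 ∨ ¬q3)))).
  branch 1 (add (q3 → q1)):
    (q3 → q1): β-rule — branch into ¬q3  //  q1.
      branch 1.1 (add ¬q3):
        ○ open, literals {q3=0}.
      branch 1.2 (add q1):
        ○ open, literals {q1=1}.
  branch 2 (add (q2 ↔ ((¬¬q1 ∧ q1) ↔ (¬q3 ∨ (q3 ∨ ¬q3))))):
    (q2 ↔ ((¬¬q1 ∧ q1) ↔ (¬q3 ∨ (q3 ∨ ¬q3)))): β-rule — branch into q2, ((¬¬q1 ∧ q1) ↔ (¬q3 ∨ (q3 ∨ ¬q3)))  //  ¬q2, ¬((¬¬q1 ∧ q1) ↔ (¬q3 ∨ (q3 ∨ ¬q3))).
      branch 2.1 (add q2, ((¬¬q1 ∧ q1) ↔ (¬q3 ∨ (q3 ∨ ¬q3)))):
        ((¬¬q1 ∧ q1) ↔ (¬q3 ∨ (q3 ∨ ¬q3))): β-rule — branch into (¬¬q1 ∧ q1), (¬q3 ∨ (q3 ∨ ¬q3))  //  ¬(¬¬q1 ∧ q1), ¬(¬q3 ∨ (q3 ∨ ¬q3)).
          branch 2.1.1 (add (¬¬q1 ∧ q1), (¬q3 ∨ (q3 ∨ ¬q3))):
            (¬¬q1 ∧ q1): α-rule — add ¬¬q1, q1.
            ¬¬q1: drop double negation, giving q1.
            (¬q3 ∨ (q3 ∨ ¬q3)): β-rule — branch into ¬q3  //  (q3 ∨ ¬q3).
              branch 2.1.1.1 (add ¬q3):
                ○ open, literals {q1=1, q2=1, q3=0}.
              branch 2.1.1.2 (add (q3 ∨ ¬q3)):
                (q3 ∨ ¬q3): β-rule — branch into q3  //  ¬q3.
                  branch 2.1.1.2.1 (add q3):
                    ○ open, literals {q1=1, q2=1, q3=1}.
                  branch 2.1.1.2.2 (add ¬q3):
                    ○ open, literals {q1=1, q2=1, q3=0}.
          branch 2.1.2 (add ¬(¬¬q1 ∧ q1), ¬(¬q3 ∨ (q3 ∨ ¬q3))):
            ¬(¬q3 ∨ (q3 ∨ ¬q3)): α-rule — add ¬¬q3, ¬(q3 ∨ ¬q3).
            ¬(q3 ∨ ¬q3): α-rule — add ¬q3, ¬¬q3.
            × closes — contains both q3 and ¬q3.
      branch 2.2 (add ¬q2, ¬((¬¬q1 ∧ q1) ↔ (¬q3 ∨ (q3 ∨ ¬q3)))):
        ¬((¬¬q1 ∧ q1) ↔ (¬q3 ∨ (q3 ∨ ¬q3))): β-rule — branch into (¬¬q1 ∧ q1), ¬(¬q3 ∨ (q3 ∨ ¬q3))  //  ¬(¬¬q1 ∧ q1), (¬q3 ∨ (q3 ∨ ¬q3)).
          branch 2.2.1 (add (¬¬q1 ∧ q1), ¬(¬q3 ∨ (q3 ∨ ¬q3))):
            (¬¬q1 ∧ q1): α-rule — add ¬¬q1, q1.
            ¬(¬q3 ∨ (q3 ∨ ¬q3)): α-rule — add ¬¬q3, ¬(q3 ∨ ¬q3).
            ¬¬q1: drop double negation, giving q1.
            ¬(q3 ∨ ¬q3): α-rule — add ¬q3, ¬¬q3.
            × closes — contains both q3 and ¬q3.
          branch 2.2.2 (add ¬(¬¬q1 ∧ q1), (¬q3 ∨ (q3 ∨ ¬q3))):
            ¬(¬¬q1 ∧ q1): β-rule — branch into ¬¬¬q1  //  ¬q1.
              branch 2.2.2.1 (add ¬¬¬q1):
                ¬¬¬q1: drop double negation, giving ¬q1.
                (¬q3 ∨ (q3 ∨ ¬q3)): β-rule — branch into ¬q3  //  (q3 ∨ ¬q3).
                  branch 2.2.2.1.1 (add ¬q3):
                    ○ open, literals {q1=0, q2=0, q3=0}.
                  branch 2.2.2.1.2 (add (q3 ∨ ¬q3)):
                    (q3 ∨ ¬q3): β-rule — branch into q3  //  ¬q3.
                      branch 2.2.2.1.2.1 (add q3):
                        ○ open, literals {q1=0, q2=0, q3=1}.
                      branch 2.2.2.1.2.2 (add ¬q3):
                        ○ open, literals {q1=0, q2=0, q3=0}.
              branch 2.2.2.2 (add ¬q1):
                (¬q3 ∨ (q3 ∨ ¬q3)): β-rule — branch into ¬q3  //  (q3 ∨ ¬q3).
                  branch 2.2.2.2.1 (add ¬q3):
                    ○ open, literals {q1=0, q2=0, q3=0}.
                  branch 2.2.2.2.2 (add (q3 ∨ ¬q3)):
                    (q3 ∨ ¬q3): β-rule — branch into q3  //  ¬q3.
                      branch 2.2.2.2.2.1 (add q3):
                        ○ open, literals {q1=0, q2=0, q3=1}.
                      branch 2.2.2.2.2.2 (add ¬q3):
                        ○ open, literals {q1=0, q2=0, q3=0}.
2 branches closed, 11 open.
Each open branch fixes some atoms; the unmentioned ones are free. Counting distinct full assignments: branch {q3=0} (q1, q2) contributes 4 new; branch {q1=1} (q2, q3) contributes 2 new; branch {q1=1, q2=1, q3=0} (none free) contributes 0 new; branch {q1=1, q2=1, q3=1} (none free) contributes 0 new; branch {q1=1, q2=1, q3=0} (none free) contributes 0 new; branch {q1=0, q2=0, q3=0} (none free) contributes 0 new; branch {q1=0, q2=0, q3=1} (none free) contributes 1 new; branch {q1=0, q2=0, q3=0} (none free) contributes 0 new; branch {q1=0, q2=0, q3=0} (none free) contributes 0 new; branch {q1=0, q2=0, q3=1} (none free) contributes 0 new; branch {q1=0, q2=0, q3=0} (none free) contributes 0 new. Total: 7.

7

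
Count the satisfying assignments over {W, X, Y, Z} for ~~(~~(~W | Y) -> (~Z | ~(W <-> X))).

Initial set: {T ~~(~~(~W | Y) -> (~Z | ~(W <-> X)))}.
T ~~(~~(~W | Y) -> (~Z | ~(W <-> X))): drop double negation, giving T (~~(~W | Y) -> (~Z | ~(W <-> X))).
T (~~(~W | Y) -> (~Z | ~(W <-> X))): β-rule — branch into F ~~(~W | Y)  //  T (~Z | ~(W <-> X)).
  branch 1 (add F ~~(~W | Y)):
    F ~~(~W | Y): drop double negation, giving F (~W | Y).
    F (~W | Y): α-rule — add F ~W, F Y.
    ○ open, literals {W=1, Y=0}.
  branch 2 (add T (~Z | ~(W <-> X))):
    T (~Z | ~(W <-> X)): β-rule — branch into T ~Z  //  T ~(W <-> X).
      branch 2.1 (add T ~Z):
        ○ open, literals {Z=0}.
      branch 2.2 (add T ~(W <-> X)):
        T ~(W <-> X): β-rule — branch into T W, F X  //  F W, T X.
          branch 2.2.1 (add T W, F X):
            ○ open, literals {W=1, X=0}.
          branch 2.2.2 (add F W, T X):
            ○ open, literals {W=0, X=1}.
0 branches closed, 4 open.
Each open branch fixes some atoms; the unmentioned ones are free. Counting distinct full assignments: branch {W=1, Y=0} (X, Z) contributes 4 new; branch {Z=0} (W, X, Y) contributes 6 new; branch {W=1, X=0} (Y, Z) contributes 1 new; branch {W=0, X=1} (Y, Z) contributes 2 new. Total: 13.

13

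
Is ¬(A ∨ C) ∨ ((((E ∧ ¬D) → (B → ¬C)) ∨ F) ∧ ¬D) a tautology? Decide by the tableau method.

Not valid

Assume the negation and expand:
Initial set: {F (¬(A ∨ C) ∨ ((((E ∧ ¬D) → (B → ¬C)) ∨ F) ∧ ¬D))}.
F (¬(A ∨ C) ∨ ((((E ∧ ¬D) → (B → ¬C)) ∨ F) ∧ ¬D)): α-rule — add F ¬(A ∨ C), F ((((E ∧ ¬D) → (B → ¬C)) ∨ F) ∧ ¬D).
F ¬(A ∨ C): β-rule — branch into T A  //  T C.
  branch 1 (add T A):
    F ((((E ∧ ¬D) → (B → ¬C)) ∨ F) ∧ ¬D): β-rule — branch into F (((E ∧ ¬D) → (B → ¬C)) ∨ F)  //  F ¬D.
      branch 1.1 (add F (((E ∧ ¬D) → (B → ¬C)) ∨ F)):
        F (((E ∧ ¬D) → (B → ¬C)) ∨ F): α-rule — add F ((E ∧ ¬D) → (B → ¬C)), F F.
        F ((E ∧ ¬D) → (B → ¬C)): α-rule — add T (E ∧ ¬D), F (B → ¬C).
        T (E ∧ ¬D): α-rule — add T E, T ¬D.
        F (B → ¬C): α-rule — add T B, F ¬C.
        ○ open, literals {A=1, B=1, C=1, D=0, E=1, F=0}.
      branch 1.2 (add F ¬D):
        ○ open, literals {A=1, D=1}.
  branch 2 (add T C):
    F ((((E ∧ ¬D) → (B → ¬C)) ∨ F) ∧ ¬D): β-rule — branch into F (((E ∧ ¬D) → (B → ¬C)) ∨ F)  //  F ¬D.
      branch 2.1 (add F (((E ∧ ¬D) → (B → ¬C)) ∨ F)):
        F (((E ∧ ¬D) → (B → ¬C)) ∨ F): α-rule — add F ((E ∧ ¬D) → (B → ¬C)), F F.
        F ((E ∧ ¬D) → (B → ¬C)): α-rule — add T (E ∧ ¬D), F (B → ¬C).
        T (E ∧ ¬D): α-rule — add T E, T ¬D.
        F (B → ¬C): α-rule — add T B, F ¬C.
        ○ open, literals {B=1, C=1, D=0, E=1, F=0}.
      branch 2.2 (add F ¬D):
        ○ open, literals {C=1, D=1}.
0 branches closed, 4 open.
An open branch gives a countermodel: A=1, B=1, C=1, D=0, E=1, F=0 (unmentioned atoms arbitrary); under it the original formula is false.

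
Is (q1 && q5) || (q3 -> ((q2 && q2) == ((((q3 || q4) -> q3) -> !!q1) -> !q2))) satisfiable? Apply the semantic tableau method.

Satisfiable

Initial set: {((q1 && q5) || (q3 -> ((q2 && q2) == ((((q3 || q4) -> q3) -> !!q1) -> !q2))))}.
((q1 && q5) || (q3 -> ((q2 && q2) == ((((q3 || q4) -> q3) -> !!q1) -> !q2)))): β-rule — branch into (q1 && q5)  //  (q3 -> ((q2 && q2) == ((((q3 || q4) -> q3) -> !!q1) -> !q2))).
  branch 1 (add (q1 && q5)):
    (q1 && q5): α-rule — add q1, q5.
    ○ open, literals {q1=1, q5=1}.
  branch 2 (add (q3 -> ((q2 && q2) == ((((q3 || q4) -> q3) -> !!q1) -> !q2)))):
    (q3 -> ((q2 && q2) == ((((q3 || q4) -> q3) -> !!q1) -> !q2))): β-rule — branch into !q3  //  ((q2 && q2) == ((((q3 || q4) -> q3) -> !!q1) -> !q2)).
      branch 2.1 (add !q3):
        ○ open, literals {q3=0}.
      branch 2.2 (add ((q2 && q2) == ((((q3 || q4) -> q3) -> !!q1) -> !q2))):
        ((q2 && q2) == ((((q3 || q4) -> q3) -> !!q1) -> !q2)): β-rule — branch into (q2 && q2), ((((q3 || q4) -> q3) -> !!q1) -> !q2)  //  !(q2 && q2), !((((q3 || q4) -> q3) -> !!q1) -> !q2).
          branch 2.2.1 (add (q2 && q2), ((((q3 || q4) -> q3) -> !!q1) -> !q2)):
            (q2 && q2): α-rule — add q2, q2.
            ((((q3 || q4) -> q3) -> !!q1) -> !q2): β-rule — branch into !(((q3 || q4) -> q3) -> !!q1)  //  !q2.
              branch 2.2.1.1 (add !(((q3 || q4) -> q3) -> !!q1)):
                !(((q3 || q4) -> q3) -> !!q1): α-rule — add ((q3 || q4) -> q3), !!!q1.
                !!!q1: drop double negation, giving !q1.
                ((q3 || q4) -> q3): β-rule — branch into !(q3 || q4)  //  q3.
                  branch 2.2.1.1.1 (add !(q3 || q4)):
                    !(q3 || q4): α-rule — add !q3, !q4.
                    ○ open, literals {q1=0, q2=1, q3=0, q4=0}.
                  branch 2.2.1.1.2 (add q3):
                    ○ open, literals {q1=0, q2=1, q3=1}.
              branch 2.2.1.2 (add !q2):
                × closes — contains both q2 and !q2.
          branch 2.2.2 (add !(q2 && q2), !((((q3 || q4) -> q3) -> !!q1) -> !q2)):
            !((((q3 || q4) -> q3) -> !!q1) -> !q2): α-rule — add (((q3 || q4) -> q3) -> !!q1), !!q2.
            !(q2 && q2): β-rule — branch into !q2  //  !q2.
              branch 2.2.2.1 (add !q2):
                × closes — contains both q2 and !q2.
              branch 2.2.2.2 (add !q2):
                × closes — contains both q2 and !q2.
3 branches closed, 4 open.
An open branch gives a satisfying assignment: q1=1, q5=1.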